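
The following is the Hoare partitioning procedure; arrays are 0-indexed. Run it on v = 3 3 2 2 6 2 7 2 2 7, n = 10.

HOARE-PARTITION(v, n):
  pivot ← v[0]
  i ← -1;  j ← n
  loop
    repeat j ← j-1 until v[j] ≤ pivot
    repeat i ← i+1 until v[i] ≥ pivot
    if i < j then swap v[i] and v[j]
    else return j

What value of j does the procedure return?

pivot=3
j stops at 8 (2), i stops at 0 (3); swap ⇒ 2 3 2 2 6 2 7 2 3 7
j stops at 7 (2), i stops at 1 (3); swap ⇒ 2 2 2 2 6 2 7 3 3 7
j stops at 5 (2), i stops at 4 (6); swap ⇒ 2 2 2 2 2 6 7 3 3 7
j stops at 4, i stops at 5; i≥j ⇒ return 4. v=2 2 2 2 2 6 7 3 3 7

4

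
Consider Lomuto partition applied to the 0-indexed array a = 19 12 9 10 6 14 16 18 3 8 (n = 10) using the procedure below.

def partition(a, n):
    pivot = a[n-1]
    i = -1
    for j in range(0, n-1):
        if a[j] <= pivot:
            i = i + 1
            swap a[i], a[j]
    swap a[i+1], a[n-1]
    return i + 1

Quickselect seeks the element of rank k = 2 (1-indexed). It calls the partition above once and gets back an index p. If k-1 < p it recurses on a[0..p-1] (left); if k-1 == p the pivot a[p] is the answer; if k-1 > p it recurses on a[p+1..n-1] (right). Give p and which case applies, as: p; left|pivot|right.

2; left

pivot = a[9] = 8; i = -1
j=0: a[0]=19 > 8 → no swap
j=1: a[1]=12 > 8 → no swap
j=2: a[2]=9 > 8 → no swap
j=3: a[3]=10 > 8 → no swap
j=4: a[4]=6 ≤ 8 → i=0, swap a[0],a[4] → 6 12 9 10 19 14 16 18 3 8
j=5: a[5]=14 > 8 → no swap
j=6: a[6]=16 > 8 → no swap
j=7: a[7]=18 > 8 → no swap
j=8: a[8]=3 ≤ 8 → i=1, swap a[1],a[8] → 6 3 9 10 19 14 16 18 12 8
final swap a[2],a[9] → 6 3 8 10 19 14 16 18 12 9; return 2
p = 2; k-1 = 1 < 2 ⇒ left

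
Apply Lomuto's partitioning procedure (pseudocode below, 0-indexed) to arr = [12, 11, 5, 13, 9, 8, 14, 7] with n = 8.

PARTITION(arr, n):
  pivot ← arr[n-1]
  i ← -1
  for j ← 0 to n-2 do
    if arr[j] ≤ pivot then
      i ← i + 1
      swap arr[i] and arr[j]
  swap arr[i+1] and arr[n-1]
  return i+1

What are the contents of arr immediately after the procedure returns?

[5, 7, 12, 13, 9, 8, 14, 11]

pivot=7, i=-1
j=0: 12>7, skip
j=1: 11>7, skip
j=2: 5≤7, i=0, swap(0,2) ⇒ [5, 11, 12, 13, 9, 8, 14, 7]
j=3: 13>7, skip
j=4: 9>7, skip
j=5: 8>7, skip
j=6: 14>7, skip
swap(1,7) ⇒ [5, 7, 12, 13, 9, 8, 14, 11]; return 1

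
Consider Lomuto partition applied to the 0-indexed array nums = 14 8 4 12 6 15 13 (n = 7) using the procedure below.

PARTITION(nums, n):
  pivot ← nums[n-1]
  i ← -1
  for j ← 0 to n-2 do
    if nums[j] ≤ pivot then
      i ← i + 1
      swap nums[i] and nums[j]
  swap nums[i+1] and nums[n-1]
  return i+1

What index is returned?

4

pivot = nums[6] = 13; i = -1
j=0: nums[0]=14 > 13 → no swap
j=1: nums[1]=8 ≤ 13 → i=0, swap nums[0],nums[1] → 8 14 4 12 6 15 13
j=2: nums[2]=4 ≤ 13 → i=1, swap nums[1],nums[2] → 8 4 14 12 6 15 13
j=3: nums[3]=12 ≤ 13 → i=2, swap nums[2],nums[3] → 8 4 12 14 6 15 13
j=4: nums[4]=6 ≤ 13 → i=3, swap nums[3],nums[4] → 8 4 12 6 14 15 13
j=5: nums[5]=15 > 13 → no swap
final swap nums[4],nums[6] → 8 4 12 6 13 15 14; return 4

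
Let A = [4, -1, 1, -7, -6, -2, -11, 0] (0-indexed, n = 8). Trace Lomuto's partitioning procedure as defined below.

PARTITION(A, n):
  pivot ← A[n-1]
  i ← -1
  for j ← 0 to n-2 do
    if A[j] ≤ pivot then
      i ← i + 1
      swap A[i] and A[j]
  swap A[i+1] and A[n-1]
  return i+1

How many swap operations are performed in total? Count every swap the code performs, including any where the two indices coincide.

pivot = A[7] = 0; i = -1
j=0: A[0]=4 > 0 → no swap
j=1: A[1]=-1 ≤ 0 → i=0, swap A[0],A[1] → [-1, 4, 1, -7, -6, -2, -11, 0]
j=2: A[2]=1 > 0 → no swap
j=3: A[3]=-7 ≤ 0 → i=1, swap A[1],A[3] → [-1, -7, 1, 4, -6, -2, -11, 0]
j=4: A[4]=-6 ≤ 0 → i=2, swap A[2],A[4] → [-1, -7, -6, 4, 1, -2, -11, 0]
j=5: A[5]=-2 ≤ 0 → i=3, swap A[3],A[5] → [-1, -7, -6, -2, 1, 4, -11, 0]
j=6: A[6]=-11 ≤ 0 → i=4, swap A[4],A[6] → [-1, -7, -6, -2, -11, 4, 1, 0]
final swap A[5],A[7] → [-1, -7, -6, -2, -11, 0, 1, 4]; return 5

6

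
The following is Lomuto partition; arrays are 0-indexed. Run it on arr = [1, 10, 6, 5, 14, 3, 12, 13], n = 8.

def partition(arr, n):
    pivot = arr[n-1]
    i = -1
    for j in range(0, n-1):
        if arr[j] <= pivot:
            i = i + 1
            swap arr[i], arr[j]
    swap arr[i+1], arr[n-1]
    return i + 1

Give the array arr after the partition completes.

[1, 10, 6, 5, 3, 12, 13, 14]

pivot=13, i=-1
j=0: 1≤13, i=0, swap(0,0) ⇒ [1, 10, 6, 5, 14, 3, 12, 13]
j=1: 10≤13, i=1, swap(1,1) ⇒ [1, 10, 6, 5, 14, 3, 12, 13]
j=2: 6≤13, i=2, swap(2,2) ⇒ [1, 10, 6, 5, 14, 3, 12, 13]
j=3: 5≤13, i=3, swap(3,3) ⇒ [1, 10, 6, 5, 14, 3, 12, 13]
j=4: 14>13, skip
j=5: 3≤13, i=4, swap(4,5) ⇒ [1, 10, 6, 5, 3, 14, 12, 13]
j=6: 12≤13, i=5, swap(5,6) ⇒ [1, 10, 6, 5, 3, 12, 14, 13]
swap(6,7) ⇒ [1, 10, 6, 5, 3, 12, 13, 14]; return 6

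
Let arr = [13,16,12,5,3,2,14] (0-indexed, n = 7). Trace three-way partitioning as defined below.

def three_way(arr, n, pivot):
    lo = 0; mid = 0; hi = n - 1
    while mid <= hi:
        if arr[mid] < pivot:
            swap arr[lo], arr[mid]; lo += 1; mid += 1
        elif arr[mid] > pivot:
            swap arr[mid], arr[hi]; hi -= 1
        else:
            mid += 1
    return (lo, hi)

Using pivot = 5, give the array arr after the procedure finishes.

lo=0 mid=0 hi=6
13>5: swap(0,6), hi=5 ⇒ [14,16,12,5,3,2,13]
14>5: swap(0,5), hi=4 ⇒ [2,16,12,5,3,14,13]
2<5: swap(0,0), lo=1 mid=1 ⇒ [2,16,12,5,3,14,13]
16>5: swap(1,4), hi=3 ⇒ [2,3,12,5,16,14,13]
3<5: swap(1,1), lo=2 mid=2 ⇒ [2,3,12,5,16,14,13]
12>5: swap(2,3), hi=2 ⇒ [2,3,5,12,16,14,13]
5=5: mid=3
done. lo=2 hi=2; arr=[2,3,5,12,16,14,13]

[2,3,5,12,16,14,13]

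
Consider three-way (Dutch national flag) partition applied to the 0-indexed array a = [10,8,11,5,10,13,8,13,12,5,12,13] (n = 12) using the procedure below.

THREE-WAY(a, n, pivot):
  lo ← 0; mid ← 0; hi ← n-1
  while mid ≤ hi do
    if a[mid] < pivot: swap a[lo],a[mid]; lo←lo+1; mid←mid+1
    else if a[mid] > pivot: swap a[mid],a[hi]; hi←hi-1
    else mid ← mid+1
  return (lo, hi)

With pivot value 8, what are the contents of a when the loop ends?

[5,5,8,8,13,10,13,12,11,12,13,10]

lo=0 mid=0 hi=11
10>8: swap(0,11), hi=10 ⇒ [13,8,11,5,10,13,8,13,12,5,12,10]
13>8: swap(0,10), hi=9 ⇒ [12,8,11,5,10,13,8,13,12,5,13,10]
12>8: swap(0,9), hi=8 ⇒ [5,8,11,5,10,13,8,13,12,12,13,10]
5<8: swap(0,0), lo=1 mid=1 ⇒ [5,8,11,5,10,13,8,13,12,12,13,10]
8=8: mid=2
11>8: swap(2,8), hi=7 ⇒ [5,8,12,5,10,13,8,13,11,12,13,10]
12>8: swap(2,7), hi=6 ⇒ [5,8,13,5,10,13,8,12,11,12,13,10]
13>8: swap(2,6), hi=5 ⇒ [5,8,8,5,10,13,13,12,11,12,13,10]
8=8: mid=3
5<8: swap(1,3), lo=2 mid=4 ⇒ [5,5,8,8,10,13,13,12,11,12,13,10]
10>8: swap(4,5), hi=4 ⇒ [5,5,8,8,13,10,13,12,11,12,13,10]
13>8: swap(4,4), hi=3 ⇒ [5,5,8,8,13,10,13,12,11,12,13,10]
done. lo=2 hi=3; a=[5,5,8,8,13,10,13,12,11,12,13,10]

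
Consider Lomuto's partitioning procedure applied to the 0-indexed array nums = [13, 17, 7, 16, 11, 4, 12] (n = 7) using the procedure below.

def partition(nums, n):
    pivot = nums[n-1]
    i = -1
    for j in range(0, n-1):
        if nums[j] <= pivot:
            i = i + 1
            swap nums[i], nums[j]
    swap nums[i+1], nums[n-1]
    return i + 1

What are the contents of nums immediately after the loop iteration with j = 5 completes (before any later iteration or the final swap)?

[7, 11, 4, 16, 17, 13, 12]

pivot = nums[6] = 12; i = -1
j=0: nums[0]=13 > 12 → no swap
j=1: nums[1]=17 > 12 → no swap
j=2: nums[2]=7 ≤ 12 → i=0, swap nums[0],nums[2] → [7, 17, 13, 16, 11, 4, 12]
j=3: nums[3]=16 > 12 → no swap
j=4: nums[4]=11 ≤ 12 → i=1, swap nums[1],nums[4] → [7, 11, 13, 16, 17, 4, 12]
j=5: nums[5]=4 ≤ 12 → i=2, swap nums[2],nums[5] → [7, 11, 4, 16, 17, 13, 12]
(after j=5) nums = [7, 11, 4, 16, 17, 13, 12]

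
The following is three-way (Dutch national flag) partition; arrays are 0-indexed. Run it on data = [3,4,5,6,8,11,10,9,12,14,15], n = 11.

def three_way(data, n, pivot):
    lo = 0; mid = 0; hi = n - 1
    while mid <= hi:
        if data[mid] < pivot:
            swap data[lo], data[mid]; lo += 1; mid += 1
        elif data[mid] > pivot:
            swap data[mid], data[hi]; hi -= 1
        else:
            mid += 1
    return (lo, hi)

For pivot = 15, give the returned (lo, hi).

(10, 10)

lo=0 mid=0 hi=10
3<15: swap(0,0), lo=1 mid=1 ⇒ [3,4,5,6,8,11,10,9,12,14,15]
4<15: swap(1,1), lo=2 mid=2 ⇒ [3,4,5,6,8,11,10,9,12,14,15]
5<15: swap(2,2), lo=3 mid=3 ⇒ [3,4,5,6,8,11,10,9,12,14,15]
6<15: swap(3,3), lo=4 mid=4 ⇒ [3,4,5,6,8,11,10,9,12,14,15]
8<15: swap(4,4), lo=5 mid=5 ⇒ [3,4,5,6,8,11,10,9,12,14,15]
11<15: swap(5,5), lo=6 mid=6 ⇒ [3,4,5,6,8,11,10,9,12,14,15]
10<15: swap(6,6), lo=7 mid=7 ⇒ [3,4,5,6,8,11,10,9,12,14,15]
9<15: swap(7,7), lo=8 mid=8 ⇒ [3,4,5,6,8,11,10,9,12,14,15]
12<15: swap(8,8), lo=9 mid=9 ⇒ [3,4,5,6,8,11,10,9,12,14,15]
14<15: swap(9,9), lo=10 mid=10 ⇒ [3,4,5,6,8,11,10,9,12,14,15]
15=15: mid=11
done. lo=10 hi=10; data=[3,4,5,6,8,11,10,9,12,14,15]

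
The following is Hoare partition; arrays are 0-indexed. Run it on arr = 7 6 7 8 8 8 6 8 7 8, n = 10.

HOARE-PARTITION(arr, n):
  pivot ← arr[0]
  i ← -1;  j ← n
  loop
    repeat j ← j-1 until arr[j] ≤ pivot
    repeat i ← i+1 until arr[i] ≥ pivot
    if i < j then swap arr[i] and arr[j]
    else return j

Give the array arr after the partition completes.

pivot=7
j stops at 8 (7), i stops at 0 (7); swap ⇒ 7 6 7 8 8 8 6 8 7 8
j stops at 6 (6), i stops at 2 (7); swap ⇒ 7 6 6 8 8 8 7 8 7 8
j stops at 2, i stops at 3; i≥j ⇒ return 2. arr=7 6 6 8 8 8 7 8 7 8

7 6 6 8 8 8 7 8 7 8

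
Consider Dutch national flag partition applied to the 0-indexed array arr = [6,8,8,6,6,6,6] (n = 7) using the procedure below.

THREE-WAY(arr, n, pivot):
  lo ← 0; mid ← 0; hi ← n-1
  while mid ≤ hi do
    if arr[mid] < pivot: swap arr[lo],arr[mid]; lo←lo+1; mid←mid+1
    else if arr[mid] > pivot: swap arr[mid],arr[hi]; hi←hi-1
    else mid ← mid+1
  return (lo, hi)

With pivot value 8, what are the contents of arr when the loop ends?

lo=0 mid=0 hi=6
6<8: swap(0,0), lo=1 mid=1 ⇒ [6,8,8,6,6,6,6]
8=8: mid=2
8=8: mid=3
6<8: swap(1,3), lo=2 mid=4 ⇒ [6,6,8,8,6,6,6]
6<8: swap(2,4), lo=3 mid=5 ⇒ [6,6,6,8,8,6,6]
6<8: swap(3,5), lo=4 mid=6 ⇒ [6,6,6,6,8,8,6]
6<8: swap(4,6), lo=5 mid=7 ⇒ [6,6,6,6,6,8,8]
done. lo=5 hi=6; arr=[6,6,6,6,6,8,8]

[6,6,6,6,6,8,8]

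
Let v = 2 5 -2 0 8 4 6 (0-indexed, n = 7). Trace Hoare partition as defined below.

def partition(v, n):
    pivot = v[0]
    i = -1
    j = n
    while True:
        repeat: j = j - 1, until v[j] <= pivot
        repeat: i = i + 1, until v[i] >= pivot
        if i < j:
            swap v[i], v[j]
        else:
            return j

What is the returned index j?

pivot=2
j stops at 3 (0), i stops at 0 (2); swap ⇒ 0 5 -2 2 8 4 6
j stops at 2 (-2), i stops at 1 (5); swap ⇒ 0 -2 5 2 8 4 6
j stops at 1, i stops at 2; i≥j ⇒ return 1. v=0 -2 5 2 8 4 6

1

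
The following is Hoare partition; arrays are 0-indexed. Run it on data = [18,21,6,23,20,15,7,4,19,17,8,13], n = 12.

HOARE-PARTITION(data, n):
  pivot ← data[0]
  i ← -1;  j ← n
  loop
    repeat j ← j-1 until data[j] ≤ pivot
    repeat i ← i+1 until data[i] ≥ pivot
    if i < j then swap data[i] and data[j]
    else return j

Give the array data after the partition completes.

pivot = data[0] = 18; i = -1, j = 12
j→11 (data[11]=13≤18), i→0 (data[0]=18≥18); i<j, swap → [13,21,6,23,20,15,7,4,19,17,8,18]
j→10 (data[10]=8≤18), i→1 (data[1]=21≥18); i<j, swap → [13,8,6,23,20,15,7,4,19,17,21,18]
j→9 (data[9]=17≤18), i→3 (data[3]=23≥18); i<j, swap → [13,8,6,17,20,15,7,4,19,23,21,18]
j→7 (data[7]=4≤18), i→4 (data[4]=20≥18); i<j, swap → [13,8,6,17,4,15,7,20,19,23,21,18]
j→6, i→7; i≥j, return j=6. data = [13,8,6,17,4,15,7,20,19,23,21,18]

[13,8,6,17,4,15,7,20,19,23,21,18]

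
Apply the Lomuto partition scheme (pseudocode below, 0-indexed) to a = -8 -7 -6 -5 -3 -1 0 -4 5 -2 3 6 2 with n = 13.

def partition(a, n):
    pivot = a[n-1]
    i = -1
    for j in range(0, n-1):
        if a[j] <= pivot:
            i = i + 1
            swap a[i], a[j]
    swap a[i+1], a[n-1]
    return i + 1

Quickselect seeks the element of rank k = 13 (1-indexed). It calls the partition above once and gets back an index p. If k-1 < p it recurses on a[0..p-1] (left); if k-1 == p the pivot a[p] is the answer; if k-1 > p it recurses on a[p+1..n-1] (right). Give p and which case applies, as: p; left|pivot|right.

pivot=2, i=-1
j=0: -8≤2, i=0, swap(0,0) ⇒ -8 -7 -6 -5 -3 -1 0 -4 5 -2 3 6 2
j=1: -7≤2, i=1, swap(1,1) ⇒ -8 -7 -6 -5 -3 -1 0 -4 5 -2 3 6 2
j=2: -6≤2, i=2, swap(2,2) ⇒ -8 -7 -6 -5 -3 -1 0 -4 5 -2 3 6 2
j=3: -5≤2, i=3, swap(3,3) ⇒ -8 -7 -6 -5 -3 -1 0 -4 5 -2 3 6 2
j=4: -3≤2, i=4, swap(4,4) ⇒ -8 -7 -6 -5 -3 -1 0 -4 5 -2 3 6 2
j=5: -1≤2, i=5, swap(5,5) ⇒ -8 -7 -6 -5 -3 -1 0 -4 5 -2 3 6 2
j=6: 0≤2, i=6, swap(6,6) ⇒ -8 -7 -6 -5 -3 -1 0 -4 5 -2 3 6 2
j=7: -4≤2, i=7, swap(7,7) ⇒ -8 -7 -6 -5 -3 -1 0 -4 5 -2 3 6 2
j=8: 5>2, skip
j=9: -2≤2, i=8, swap(8,9) ⇒ -8 -7 -6 -5 -3 -1 0 -4 -2 5 3 6 2
j=10: 3>2, skip
j=11: 6>2, skip
swap(9,12) ⇒ -8 -7 -6 -5 -3 -1 0 -4 -2 2 3 6 5; return 9
p = 9; k-1 = 12 > 9 ⇒ right

9; right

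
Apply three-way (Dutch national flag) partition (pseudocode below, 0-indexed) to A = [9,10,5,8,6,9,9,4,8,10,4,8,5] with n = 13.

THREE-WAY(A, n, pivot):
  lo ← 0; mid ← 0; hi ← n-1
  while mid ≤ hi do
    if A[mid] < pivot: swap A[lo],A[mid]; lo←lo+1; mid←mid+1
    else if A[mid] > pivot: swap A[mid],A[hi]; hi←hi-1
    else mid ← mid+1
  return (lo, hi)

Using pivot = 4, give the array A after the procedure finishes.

[4,4,8,6,9,9,5,8,10,10,8,5,9]

lo=0 mid=0 hi=12
9>4: swap(0,12), hi=11 ⇒ [5,10,5,8,6,9,9,4,8,10,4,8,9]
5>4: swap(0,11), hi=10 ⇒ [8,10,5,8,6,9,9,4,8,10,4,5,9]
8>4: swap(0,10), hi=9 ⇒ [4,10,5,8,6,9,9,4,8,10,8,5,9]
4=4: mid=1
10>4: swap(1,9), hi=8 ⇒ [4,10,5,8,6,9,9,4,8,10,8,5,9]
10>4: swap(1,8), hi=7 ⇒ [4,8,5,8,6,9,9,4,10,10,8,5,9]
8>4: swap(1,7), hi=6 ⇒ [4,4,5,8,6,9,9,8,10,10,8,5,9]
4=4: mid=2
5>4: swap(2,6), hi=5 ⇒ [4,4,9,8,6,9,5,8,10,10,8,5,9]
9>4: swap(2,5), hi=4 ⇒ [4,4,9,8,6,9,5,8,10,10,8,5,9]
9>4: swap(2,4), hi=3 ⇒ [4,4,6,8,9,9,5,8,10,10,8,5,9]
6>4: swap(2,3), hi=2 ⇒ [4,4,8,6,9,9,5,8,10,10,8,5,9]
8>4: swap(2,2), hi=1 ⇒ [4,4,8,6,9,9,5,8,10,10,8,5,9]
done. lo=0 hi=1; A=[4,4,8,6,9,9,5,8,10,10,8,5,9]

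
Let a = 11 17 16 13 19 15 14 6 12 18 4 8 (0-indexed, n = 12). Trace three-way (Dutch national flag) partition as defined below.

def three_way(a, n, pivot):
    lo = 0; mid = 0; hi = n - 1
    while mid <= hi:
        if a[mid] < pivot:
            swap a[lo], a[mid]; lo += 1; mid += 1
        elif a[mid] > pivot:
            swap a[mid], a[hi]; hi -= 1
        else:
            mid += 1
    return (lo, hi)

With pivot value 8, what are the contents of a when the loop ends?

4 6 8 19 15 14 13 12 18 16 17 11

pivot = 8; lo=0, mid=0, hi=11
a[mid]=11>8: swap a[0],a[11]; hi=10 → 8 17 16 13 19 15 14 6 12 18 4 11
a[mid]=8=8: mid=1
a[mid]=17>8: swap a[1],a[10]; hi=9 → 8 4 16 13 19 15 14 6 12 18 17 11
a[mid]=4<8: swap a[0],a[1]; lo=1,mid=2 → 4 8 16 13 19 15 14 6 12 18 17 11
a[mid]=16>8: swap a[2],a[9]; hi=8 → 4 8 18 13 19 15 14 6 12 16 17 11
a[mid]=18>8: swap a[2],a[8]; hi=7 → 4 8 12 13 19 15 14 6 18 16 17 11
a[mid]=12>8: swap a[2],a[7]; hi=6 → 4 8 6 13 19 15 14 12 18 16 17 11
a[mid]=6<8: swap a[1],a[2]; lo=2,mid=3 → 4 6 8 13 19 15 14 12 18 16 17 11
a[mid]=13>8: swap a[3],a[6]; hi=5 → 4 6 8 14 19 15 13 12 18 16 17 11
a[mid]=14>8: swap a[3],a[5]; hi=4 → 4 6 8 15 19 14 13 12 18 16 17 11
a[mid]=15>8: swap a[3],a[4]; hi=3 → 4 6 8 19 15 14 13 12 18 16 17 11
a[mid]=19>8: swap a[3],a[3]; hi=2 → 4 6 8 19 15 14 13 12 18 16 17 11
end: lo=2, hi=2; a = 4 6 8 19 15 14 13 12 18 16 17 11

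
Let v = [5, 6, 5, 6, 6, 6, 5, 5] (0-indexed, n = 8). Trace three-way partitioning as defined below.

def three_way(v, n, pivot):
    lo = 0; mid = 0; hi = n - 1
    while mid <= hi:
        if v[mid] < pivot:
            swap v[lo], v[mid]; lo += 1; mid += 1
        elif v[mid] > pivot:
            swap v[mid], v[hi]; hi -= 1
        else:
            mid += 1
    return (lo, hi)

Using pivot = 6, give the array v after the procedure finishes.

[5, 5, 5, 5, 6, 6, 6, 6]

pivot = 6; lo=0, mid=0, hi=7
v[mid]=5<6: swap v[0],v[0]; lo=1,mid=1 → [5, 6, 5, 6, 6, 6, 5, 5]
v[mid]=6=6: mid=2
v[mid]=5<6: swap v[1],v[2]; lo=2,mid=3 → [5, 5, 6, 6, 6, 6, 5, 5]
v[mid]=6=6: mid=4
v[mid]=6=6: mid=5
v[mid]=6=6: mid=6
v[mid]=5<6: swap v[2],v[6]; lo=3,mid=7 → [5, 5, 5, 6, 6, 6, 6, 5]
v[mid]=5<6: swap v[3],v[7]; lo=4,mid=8 → [5, 5, 5, 5, 6, 6, 6, 6]
end: lo=4, hi=7; v = [5, 5, 5, 5, 6, 6, 6, 6]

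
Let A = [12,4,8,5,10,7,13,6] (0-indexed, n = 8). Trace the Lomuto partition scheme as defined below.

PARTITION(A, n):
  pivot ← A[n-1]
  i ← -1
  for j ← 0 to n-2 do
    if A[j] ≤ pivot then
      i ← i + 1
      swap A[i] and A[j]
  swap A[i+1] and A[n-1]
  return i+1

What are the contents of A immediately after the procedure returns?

pivot=6, i=-1
j=0: 12>6, skip
j=1: 4≤6, i=0, swap(0,1) ⇒ [4,12,8,5,10,7,13,6]
j=2: 8>6, skip
j=3: 5≤6, i=1, swap(1,3) ⇒ [4,5,8,12,10,7,13,6]
j=4: 10>6, skip
j=5: 7>6, skip
j=6: 13>6, skip
swap(2,7) ⇒ [4,5,6,12,10,7,13,8]; return 2

[4,5,6,12,10,7,13,8]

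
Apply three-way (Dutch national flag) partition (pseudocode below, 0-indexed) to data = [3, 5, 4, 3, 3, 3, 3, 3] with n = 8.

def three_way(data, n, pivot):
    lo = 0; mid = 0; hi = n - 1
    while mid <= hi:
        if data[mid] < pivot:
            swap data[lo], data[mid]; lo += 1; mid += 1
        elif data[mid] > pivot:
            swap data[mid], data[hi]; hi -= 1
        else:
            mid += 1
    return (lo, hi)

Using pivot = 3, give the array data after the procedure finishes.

[3, 3, 3, 3, 3, 3, 4, 5]

pivot = 3; lo=0, mid=0, hi=7
data[mid]=3=3: mid=1
data[mid]=5>3: swap data[1],data[7]; hi=6 → [3, 3, 4, 3, 3, 3, 3, 5]
data[mid]=3=3: mid=2
data[mid]=4>3: swap data[2],data[6]; hi=5 → [3, 3, 3, 3, 3, 3, 4, 5]
data[mid]=3=3: mid=3
data[mid]=3=3: mid=4
data[mid]=3=3: mid=5
data[mid]=3=3: mid=6
end: lo=0, hi=5; data = [3, 3, 3, 3, 3, 3, 4, 5]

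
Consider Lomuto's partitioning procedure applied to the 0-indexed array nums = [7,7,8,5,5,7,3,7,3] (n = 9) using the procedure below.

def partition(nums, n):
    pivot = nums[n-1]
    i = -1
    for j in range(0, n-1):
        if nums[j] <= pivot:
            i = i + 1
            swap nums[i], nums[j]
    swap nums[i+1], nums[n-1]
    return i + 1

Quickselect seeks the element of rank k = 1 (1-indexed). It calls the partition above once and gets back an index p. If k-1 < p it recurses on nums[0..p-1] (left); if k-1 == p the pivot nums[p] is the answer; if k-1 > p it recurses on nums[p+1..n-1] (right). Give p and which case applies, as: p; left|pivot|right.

pivot=3, i=-1
j=0: 7>3, skip
j=1: 7>3, skip
j=2: 8>3, skip
j=3: 5>3, skip
j=4: 5>3, skip
j=5: 7>3, skip
j=6: 3≤3, i=0, swap(0,6) ⇒ [3,7,8,5,5,7,7,7,3]
j=7: 7>3, skip
swap(1,8) ⇒ [3,3,8,5,5,7,7,7,7]; return 1
p = 1; k-1 = 0 < 1 ⇒ left

1; left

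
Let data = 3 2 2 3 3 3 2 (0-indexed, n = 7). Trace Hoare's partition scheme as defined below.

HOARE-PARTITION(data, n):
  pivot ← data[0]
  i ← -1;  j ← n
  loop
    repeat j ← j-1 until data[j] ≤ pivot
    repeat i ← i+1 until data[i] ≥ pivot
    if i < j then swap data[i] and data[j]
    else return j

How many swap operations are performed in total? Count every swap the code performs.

pivot=3
j stops at 6 (2), i stops at 0 (3); swap ⇒ 2 2 2 3 3 3 3
j stops at 5 (3), i stops at 3 (3); swap ⇒ 2 2 2 3 3 3 3
j stops at 4, i stops at 4; i≥j ⇒ return 4. data=2 2 2 3 3 3 3

2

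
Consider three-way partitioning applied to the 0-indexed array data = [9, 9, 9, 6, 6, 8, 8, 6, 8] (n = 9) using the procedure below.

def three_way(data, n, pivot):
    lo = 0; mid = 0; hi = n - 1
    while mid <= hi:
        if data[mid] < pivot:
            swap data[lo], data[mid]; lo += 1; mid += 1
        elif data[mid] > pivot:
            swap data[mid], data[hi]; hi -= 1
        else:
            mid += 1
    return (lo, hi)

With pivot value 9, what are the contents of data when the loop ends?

lo=0 mid=0 hi=8
9=9: mid=1
9=9: mid=2
9=9: mid=3
6<9: swap(0,3), lo=1 mid=4 ⇒ [6, 9, 9, 9, 6, 8, 8, 6, 8]
6<9: swap(1,4), lo=2 mid=5 ⇒ [6, 6, 9, 9, 9, 8, 8, 6, 8]
8<9: swap(2,5), lo=3 mid=6 ⇒ [6, 6, 8, 9, 9, 9, 8, 6, 8]
8<9: swap(3,6), lo=4 mid=7 ⇒ [6, 6, 8, 8, 9, 9, 9, 6, 8]
6<9: swap(4,7), lo=5 mid=8 ⇒ [6, 6, 8, 8, 6, 9, 9, 9, 8]
8<9: swap(5,8), lo=6 mid=9 ⇒ [6, 6, 8, 8, 6, 8, 9, 9, 9]
done. lo=6 hi=8; data=[6, 6, 8, 8, 6, 8, 9, 9, 9]

[6, 6, 8, 8, 6, 8, 9, 9, 9]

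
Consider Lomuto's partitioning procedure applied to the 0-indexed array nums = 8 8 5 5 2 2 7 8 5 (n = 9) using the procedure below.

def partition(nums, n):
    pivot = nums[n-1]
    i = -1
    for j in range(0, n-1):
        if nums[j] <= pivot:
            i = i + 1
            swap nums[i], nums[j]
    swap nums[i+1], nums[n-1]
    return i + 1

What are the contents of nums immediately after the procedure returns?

5 5 2 2 5 8 7 8 8

pivot = nums[8] = 5; i = -1
j=0: nums[0]=8 > 5 → no swap
j=1: nums[1]=8 > 5 → no swap
j=2: nums[2]=5 ≤ 5 → i=0, swap nums[0],nums[2] → 5 8 8 5 2 2 7 8 5
j=3: nums[3]=5 ≤ 5 → i=1, swap nums[1],nums[3] → 5 5 8 8 2 2 7 8 5
j=4: nums[4]=2 ≤ 5 → i=2, swap nums[2],nums[4] → 5 5 2 8 8 2 7 8 5
j=5: nums[5]=2 ≤ 5 → i=3, swap nums[3],nums[5] → 5 5 2 2 8 8 7 8 5
j=6: nums[6]=7 > 5 → no swap
j=7: nums[7]=8 > 5 → no swap
final swap nums[4],nums[8] → 5 5 2 2 5 8 7 8 8; return 4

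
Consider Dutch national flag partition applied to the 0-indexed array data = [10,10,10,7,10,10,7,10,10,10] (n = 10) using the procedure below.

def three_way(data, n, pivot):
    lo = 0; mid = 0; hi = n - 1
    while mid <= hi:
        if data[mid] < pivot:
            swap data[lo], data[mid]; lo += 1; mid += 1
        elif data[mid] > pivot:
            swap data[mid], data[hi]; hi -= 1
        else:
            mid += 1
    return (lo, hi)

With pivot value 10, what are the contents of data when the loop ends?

[7,7,10,10,10,10,10,10,10,10]

lo=0 mid=0 hi=9
10=10: mid=1
10=10: mid=2
10=10: mid=3
7<10: swap(0,3), lo=1 mid=4 ⇒ [7,10,10,10,10,10,7,10,10,10]
10=10: mid=5
10=10: mid=6
7<10: swap(1,6), lo=2 mid=7 ⇒ [7,7,10,10,10,10,10,10,10,10]
10=10: mid=8
10=10: mid=9
10=10: mid=10
done. lo=2 hi=9; data=[7,7,10,10,10,10,10,10,10,10]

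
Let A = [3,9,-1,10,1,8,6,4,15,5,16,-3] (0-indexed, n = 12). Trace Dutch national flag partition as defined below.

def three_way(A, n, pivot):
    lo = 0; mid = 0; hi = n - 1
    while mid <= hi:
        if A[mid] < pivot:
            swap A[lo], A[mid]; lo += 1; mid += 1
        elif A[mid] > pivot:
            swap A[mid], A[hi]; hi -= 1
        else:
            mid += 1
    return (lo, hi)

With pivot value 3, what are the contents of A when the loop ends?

pivot = 3; lo=0, mid=0, hi=11
A[mid]=3=3: mid=1
A[mid]=9>3: swap A[1],A[11]; hi=10 → [3,-3,-1,10,1,8,6,4,15,5,16,9]
A[mid]=-3<3: swap A[0],A[1]; lo=1,mid=2 → [-3,3,-1,10,1,8,6,4,15,5,16,9]
A[mid]=-1<3: swap A[1],A[2]; lo=2,mid=3 → [-3,-1,3,10,1,8,6,4,15,5,16,9]
A[mid]=10>3: swap A[3],A[10]; hi=9 → [-3,-1,3,16,1,8,6,4,15,5,10,9]
A[mid]=16>3: swap A[3],A[9]; hi=8 → [-3,-1,3,5,1,8,6,4,15,16,10,9]
A[mid]=5>3: swap A[3],A[8]; hi=7 → [-3,-1,3,15,1,8,6,4,5,16,10,9]
A[mid]=15>3: swap A[3],A[7]; hi=6 → [-3,-1,3,4,1,8,6,15,5,16,10,9]
A[mid]=4>3: swap A[3],A[6]; hi=5 → [-3,-1,3,6,1,8,4,15,5,16,10,9]
A[mid]=6>3: swap A[3],A[5]; hi=4 → [-3,-1,3,8,1,6,4,15,5,16,10,9]
A[mid]=8>3: swap A[3],A[4]; hi=3 → [-3,-1,3,1,8,6,4,15,5,16,10,9]
A[mid]=1<3: swap A[2],A[3]; lo=3,mid=4 → [-3,-1,1,3,8,6,4,15,5,16,10,9]
end: lo=3, hi=3; A = [-3,-1,1,3,8,6,4,15,5,16,10,9]

[-3,-1,1,3,8,6,4,15,5,16,10,9]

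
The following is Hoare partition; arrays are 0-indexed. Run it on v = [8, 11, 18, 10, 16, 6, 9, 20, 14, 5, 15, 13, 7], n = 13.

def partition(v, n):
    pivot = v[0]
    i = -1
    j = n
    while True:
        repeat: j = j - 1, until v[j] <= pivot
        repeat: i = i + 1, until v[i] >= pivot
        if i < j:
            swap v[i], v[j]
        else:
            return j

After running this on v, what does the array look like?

[7, 5, 6, 10, 16, 18, 9, 20, 14, 11, 15, 13, 8]

pivot = v[0] = 8; i = -1, j = 13
j→12 (v[12]=7≤8), i→0 (v[0]=8≥8); i<j, swap → [7, 11, 18, 10, 16, 6, 9, 20, 14, 5, 15, 13, 8]
j→9 (v[9]=5≤8), i→1 (v[1]=11≥8); i<j, swap → [7, 5, 18, 10, 16, 6, 9, 20, 14, 11, 15, 13, 8]
j→5 (v[5]=6≤8), i→2 (v[2]=18≥8); i<j, swap → [7, 5, 6, 10, 16, 18, 9, 20, 14, 11, 15, 13, 8]
j→2, i→3; i≥j, return j=2. v = [7, 5, 6, 10, 16, 18, 9, 20, 14, 11, 15, 13, 8]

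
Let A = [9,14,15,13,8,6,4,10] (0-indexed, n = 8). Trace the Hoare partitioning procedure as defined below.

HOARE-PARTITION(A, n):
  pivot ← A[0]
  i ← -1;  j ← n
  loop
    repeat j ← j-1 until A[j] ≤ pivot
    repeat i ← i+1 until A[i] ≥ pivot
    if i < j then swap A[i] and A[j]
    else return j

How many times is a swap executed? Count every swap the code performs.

3

pivot = A[0] = 9; i = -1, j = 8
j→6 (A[6]=4≤9), i→0 (A[0]=9≥9); i<j, swap → [4,14,15,13,8,6,9,10]
j→5 (A[5]=6≤9), i→1 (A[1]=14≥9); i<j, swap → [4,6,15,13,8,14,9,10]
j→4 (A[4]=8≤9), i→2 (A[2]=15≥9); i<j, swap → [4,6,8,13,15,14,9,10]
j→2, i→3; i≥j, return j=2. A = [4,6,8,13,15,14,9,10]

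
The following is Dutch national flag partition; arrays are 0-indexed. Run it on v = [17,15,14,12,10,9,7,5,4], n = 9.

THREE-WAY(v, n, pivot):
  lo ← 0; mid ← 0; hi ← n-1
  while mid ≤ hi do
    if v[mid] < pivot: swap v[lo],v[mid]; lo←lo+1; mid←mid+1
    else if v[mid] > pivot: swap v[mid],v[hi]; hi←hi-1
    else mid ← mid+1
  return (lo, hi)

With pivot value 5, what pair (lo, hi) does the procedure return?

pivot = 5; lo=0, mid=0, hi=8
v[mid]=17>5: swap v[0],v[8]; hi=7 → [4,15,14,12,10,9,7,5,17]
v[mid]=4<5: swap v[0],v[0]; lo=1,mid=1 → [4,15,14,12,10,9,7,5,17]
v[mid]=15>5: swap v[1],v[7]; hi=6 → [4,5,14,12,10,9,7,15,17]
v[mid]=5=5: mid=2
v[mid]=14>5: swap v[2],v[6]; hi=5 → [4,5,7,12,10,9,14,15,17]
v[mid]=7>5: swap v[2],v[5]; hi=4 → [4,5,9,12,10,7,14,15,17]
v[mid]=9>5: swap v[2],v[4]; hi=3 → [4,5,10,12,9,7,14,15,17]
v[mid]=10>5: swap v[2],v[3]; hi=2 → [4,5,12,10,9,7,14,15,17]
v[mid]=12>5: swap v[2],v[2]; hi=1 → [4,5,12,10,9,7,14,15,17]
end: lo=1, hi=1; v = [4,5,12,10,9,7,14,15,17]

(1, 1)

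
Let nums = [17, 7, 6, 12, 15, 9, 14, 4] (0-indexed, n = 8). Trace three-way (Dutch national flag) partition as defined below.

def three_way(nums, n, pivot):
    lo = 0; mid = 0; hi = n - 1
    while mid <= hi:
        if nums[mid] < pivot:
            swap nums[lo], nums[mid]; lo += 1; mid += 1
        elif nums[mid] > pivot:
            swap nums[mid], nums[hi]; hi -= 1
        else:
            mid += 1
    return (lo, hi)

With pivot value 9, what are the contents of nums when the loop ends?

lo=0 mid=0 hi=7
17>9: swap(0,7), hi=6 ⇒ [4, 7, 6, 12, 15, 9, 14, 17]
4<9: swap(0,0), lo=1 mid=1 ⇒ [4, 7, 6, 12, 15, 9, 14, 17]
7<9: swap(1,1), lo=2 mid=2 ⇒ [4, 7, 6, 12, 15, 9, 14, 17]
6<9: swap(2,2), lo=3 mid=3 ⇒ [4, 7, 6, 12, 15, 9, 14, 17]
12>9: swap(3,6), hi=5 ⇒ [4, 7, 6, 14, 15, 9, 12, 17]
14>9: swap(3,5), hi=4 ⇒ [4, 7, 6, 9, 15, 14, 12, 17]
9=9: mid=4
15>9: swap(4,4), hi=3 ⇒ [4, 7, 6, 9, 15, 14, 12, 17]
done. lo=3 hi=3; nums=[4, 7, 6, 9, 15, 14, 12, 17]

[4, 7, 6, 9, 15, 14, 12, 17]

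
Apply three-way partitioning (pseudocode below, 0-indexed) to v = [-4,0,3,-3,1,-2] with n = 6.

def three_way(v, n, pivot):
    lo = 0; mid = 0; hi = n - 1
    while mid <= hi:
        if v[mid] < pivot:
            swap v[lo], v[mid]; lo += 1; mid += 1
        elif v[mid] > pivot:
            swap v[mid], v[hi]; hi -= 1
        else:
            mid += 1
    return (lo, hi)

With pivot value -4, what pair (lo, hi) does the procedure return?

(0, 0)

pivot = -4; lo=0, mid=0, hi=5
v[mid]=-4=-4: mid=1
v[mid]=0>-4: swap v[1],v[5]; hi=4 → [-4,-2,3,-3,1,0]
v[mid]=-2>-4: swap v[1],v[4]; hi=3 → [-4,1,3,-3,-2,0]
v[mid]=1>-4: swap v[1],v[3]; hi=2 → [-4,-3,3,1,-2,0]
v[mid]=-3>-4: swap v[1],v[2]; hi=1 → [-4,3,-3,1,-2,0]
v[mid]=3>-4: swap v[1],v[1]; hi=0 → [-4,3,-3,1,-2,0]
end: lo=0, hi=0; v = [-4,3,-3,1,-2,0]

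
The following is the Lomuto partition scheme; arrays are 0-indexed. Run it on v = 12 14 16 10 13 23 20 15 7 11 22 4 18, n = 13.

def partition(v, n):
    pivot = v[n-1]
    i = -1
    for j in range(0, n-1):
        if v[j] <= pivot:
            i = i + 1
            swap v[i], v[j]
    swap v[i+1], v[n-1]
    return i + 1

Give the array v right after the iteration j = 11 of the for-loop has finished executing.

pivot = v[12] = 18; i = -1
j=0: v[0]=12 ≤ 18 → i=0, swap v[0],v[0] (no change) → 12 14 16 10 13 23 20 15 7 11 22 4 18
j=1: v[1]=14 ≤ 18 → i=1, swap v[1],v[1] (no change) → 12 14 16 10 13 23 20 15 7 11 22 4 18
j=2: v[2]=16 ≤ 18 → i=2, swap v[2],v[2] (no change) → 12 14 16 10 13 23 20 15 7 11 22 4 18
j=3: v[3]=10 ≤ 18 → i=3, swap v[3],v[3] (no change) → 12 14 16 10 13 23 20 15 7 11 22 4 18
j=4: v[4]=13 ≤ 18 → i=4, swap v[4],v[4] (no change) → 12 14 16 10 13 23 20 15 7 11 22 4 18
j=5: v[5]=23 > 18 → no swap
j=6: v[6]=20 > 18 → no swap
j=7: v[7]=15 ≤ 18 → i=5, swap v[5],v[7] → 12 14 16 10 13 15 20 23 7 11 22 4 18
j=8: v[8]=7 ≤ 18 → i=6, swap v[6],v[8] → 12 14 16 10 13 15 7 23 20 11 22 4 18
j=9: v[9]=11 ≤ 18 → i=7, swap v[7],v[9] → 12 14 16 10 13 15 7 11 20 23 22 4 18
j=10: v[10]=22 > 18 → no swap
j=11: v[11]=4 ≤ 18 → i=8, swap v[8],v[11] → 12 14 16 10 13 15 7 11 4 23 22 20 18
(after j=11) v = 12 14 16 10 13 15 7 11 4 23 22 20 18

12 14 16 10 13 15 7 11 4 23 22 20 18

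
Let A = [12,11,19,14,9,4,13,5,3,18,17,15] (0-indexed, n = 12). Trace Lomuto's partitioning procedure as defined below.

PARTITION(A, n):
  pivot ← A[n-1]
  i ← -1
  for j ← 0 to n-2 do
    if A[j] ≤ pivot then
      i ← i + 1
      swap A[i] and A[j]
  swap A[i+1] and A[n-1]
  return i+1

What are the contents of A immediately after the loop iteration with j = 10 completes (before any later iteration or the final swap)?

[12,11,14,9,4,13,5,3,19,18,17,15]

pivot = A[11] = 15; i = -1
j=0: A[0]=12 ≤ 15 → i=0, swap A[0],A[0] (no change) → [12,11,19,14,9,4,13,5,3,18,17,15]
j=1: A[1]=11 ≤ 15 → i=1, swap A[1],A[1] (no change) → [12,11,19,14,9,4,13,5,3,18,17,15]
j=2: A[2]=19 > 15 → no swap
j=3: A[3]=14 ≤ 15 → i=2, swap A[2],A[3] → [12,11,14,19,9,4,13,5,3,18,17,15]
j=4: A[4]=9 ≤ 15 → i=3, swap A[3],A[4] → [12,11,14,9,19,4,13,5,3,18,17,15]
j=5: A[5]=4 ≤ 15 → i=4, swap A[4],A[5] → [12,11,14,9,4,19,13,5,3,18,17,15]
j=6: A[6]=13 ≤ 15 → i=5, swap A[5],A[6] → [12,11,14,9,4,13,19,5,3,18,17,15]
j=7: A[7]=5 ≤ 15 → i=6, swap A[6],A[7] → [12,11,14,9,4,13,5,19,3,18,17,15]
j=8: A[8]=3 ≤ 15 → i=7, swap A[7],A[8] → [12,11,14,9,4,13,5,3,19,18,17,15]
j=9: A[9]=18 > 15 → no swap
j=10: A[10]=17 > 15 → no swap
(after j=10) A = [12,11,14,9,4,13,5,3,19,18,17,15]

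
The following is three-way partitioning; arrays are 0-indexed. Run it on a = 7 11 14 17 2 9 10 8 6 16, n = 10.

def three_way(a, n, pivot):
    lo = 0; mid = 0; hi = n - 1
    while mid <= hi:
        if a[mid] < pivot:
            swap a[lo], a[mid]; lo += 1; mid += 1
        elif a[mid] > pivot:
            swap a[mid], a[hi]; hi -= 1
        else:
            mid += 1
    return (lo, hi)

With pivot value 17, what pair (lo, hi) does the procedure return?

(9, 9)

lo=0 mid=0 hi=9
7<17: swap(0,0), lo=1 mid=1 ⇒ 7 11 14 17 2 9 10 8 6 16
11<17: swap(1,1), lo=2 mid=2 ⇒ 7 11 14 17 2 9 10 8 6 16
14<17: swap(2,2), lo=3 mid=3 ⇒ 7 11 14 17 2 9 10 8 6 16
17=17: mid=4
2<17: swap(3,4), lo=4 mid=5 ⇒ 7 11 14 2 17 9 10 8 6 16
9<17: swap(4,5), lo=5 mid=6 ⇒ 7 11 14 2 9 17 10 8 6 16
10<17: swap(5,6), lo=6 mid=7 ⇒ 7 11 14 2 9 10 17 8 6 16
8<17: swap(6,7), lo=7 mid=8 ⇒ 7 11 14 2 9 10 8 17 6 16
6<17: swap(7,8), lo=8 mid=9 ⇒ 7 11 14 2 9 10 8 6 17 16
16<17: swap(8,9), lo=9 mid=10 ⇒ 7 11 14 2 9 10 8 6 16 17
done. lo=9 hi=9; a=7 11 14 2 9 10 8 6 16 17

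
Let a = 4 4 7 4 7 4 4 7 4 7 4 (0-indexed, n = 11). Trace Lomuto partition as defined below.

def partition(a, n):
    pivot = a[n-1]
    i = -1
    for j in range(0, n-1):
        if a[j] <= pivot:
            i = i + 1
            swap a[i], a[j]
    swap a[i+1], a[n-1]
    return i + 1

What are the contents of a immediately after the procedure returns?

4 4 4 4 4 4 4 7 7 7 7

pivot = a[10] = 4; i = -1
j=0: a[0]=4 ≤ 4 → i=0, swap a[0],a[0] (no change) → 4 4 7 4 7 4 4 7 4 7 4
j=1: a[1]=4 ≤ 4 → i=1, swap a[1],a[1] (no change) → 4 4 7 4 7 4 4 7 4 7 4
j=2: a[2]=7 > 4 → no swap
j=3: a[3]=4 ≤ 4 → i=2, swap a[2],a[3] → 4 4 4 7 7 4 4 7 4 7 4
j=4: a[4]=7 > 4 → no swap
j=5: a[5]=4 ≤ 4 → i=3, swap a[3],a[5] → 4 4 4 4 7 7 4 7 4 7 4
j=6: a[6]=4 ≤ 4 → i=4, swap a[4],a[6] → 4 4 4 4 4 7 7 7 4 7 4
j=7: a[7]=7 > 4 → no swap
j=8: a[8]=4 ≤ 4 → i=5, swap a[5],a[8] → 4 4 4 4 4 4 7 7 7 7 4
j=9: a[9]=7 > 4 → no swap
final swap a[6],a[10] → 4 4 4 4 4 4 4 7 7 7 7; return 6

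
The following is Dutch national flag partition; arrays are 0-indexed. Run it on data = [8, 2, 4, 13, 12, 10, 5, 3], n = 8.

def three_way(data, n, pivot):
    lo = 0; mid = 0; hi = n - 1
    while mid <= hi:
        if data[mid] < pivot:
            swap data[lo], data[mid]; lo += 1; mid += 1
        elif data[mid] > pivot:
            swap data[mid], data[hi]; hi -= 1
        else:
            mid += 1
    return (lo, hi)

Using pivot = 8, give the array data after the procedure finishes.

pivot = 8; lo=0, mid=0, hi=7
data[mid]=8=8: mid=1
data[mid]=2<8: swap data[0],data[1]; lo=1,mid=2 → [2, 8, 4, 13, 12, 10, 5, 3]
data[mid]=4<8: swap data[1],data[2]; lo=2,mid=3 → [2, 4, 8, 13, 12, 10, 5, 3]
data[mid]=13>8: swap data[3],data[7]; hi=6 → [2, 4, 8, 3, 12, 10, 5, 13]
data[mid]=3<8: swap data[2],data[3]; lo=3,mid=4 → [2, 4, 3, 8, 12, 10, 5, 13]
data[mid]=12>8: swap data[4],data[6]; hi=5 → [2, 4, 3, 8, 5, 10, 12, 13]
data[mid]=5<8: swap data[3],data[4]; lo=4,mid=5 → [2, 4, 3, 5, 8, 10, 12, 13]
data[mid]=10>8: swap data[5],data[5]; hi=4 → [2, 4, 3, 5, 8, 10, 12, 13]
end: lo=4, hi=4; data = [2, 4, 3, 5, 8, 10, 12, 13]

[2, 4, 3, 5, 8, 10, 12, 13]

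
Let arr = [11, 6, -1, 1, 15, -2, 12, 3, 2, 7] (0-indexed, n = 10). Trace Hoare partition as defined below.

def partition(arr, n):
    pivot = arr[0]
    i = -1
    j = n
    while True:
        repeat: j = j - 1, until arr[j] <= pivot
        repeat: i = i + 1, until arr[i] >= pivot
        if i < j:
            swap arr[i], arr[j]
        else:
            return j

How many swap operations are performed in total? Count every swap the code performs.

3

pivot=11
j stops at 9 (7), i stops at 0 (11); swap ⇒ [7, 6, -1, 1, 15, -2, 12, 3, 2, 11]
j stops at 8 (2), i stops at 4 (15); swap ⇒ [7, 6, -1, 1, 2, -2, 12, 3, 15, 11]
j stops at 7 (3), i stops at 6 (12); swap ⇒ [7, 6, -1, 1, 2, -2, 3, 12, 15, 11]
j stops at 6, i stops at 7; i≥j ⇒ return 6. arr=[7, 6, -1, 1, 2, -2, 3, 12, 15, 11]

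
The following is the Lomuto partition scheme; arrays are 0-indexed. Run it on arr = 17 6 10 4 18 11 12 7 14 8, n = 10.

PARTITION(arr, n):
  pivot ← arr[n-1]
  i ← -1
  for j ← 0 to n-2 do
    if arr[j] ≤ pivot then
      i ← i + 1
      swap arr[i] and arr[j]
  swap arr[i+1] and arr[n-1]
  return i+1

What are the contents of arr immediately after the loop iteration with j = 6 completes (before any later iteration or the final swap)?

6 4 10 17 18 11 12 7 14 8

pivot=8, i=-1
j=0: 17>8, skip
j=1: 6≤8, i=0, swap(0,1) ⇒ 6 17 10 4 18 11 12 7 14 8
j=2: 10>8, skip
j=3: 4≤8, i=1, swap(1,3) ⇒ 6 4 10 17 18 11 12 7 14 8
j=4: 18>8, skip
j=5: 11>8, skip
j=6: 12>8, skip
(after j=6) arr = 6 4 10 17 18 11 12 7 14 8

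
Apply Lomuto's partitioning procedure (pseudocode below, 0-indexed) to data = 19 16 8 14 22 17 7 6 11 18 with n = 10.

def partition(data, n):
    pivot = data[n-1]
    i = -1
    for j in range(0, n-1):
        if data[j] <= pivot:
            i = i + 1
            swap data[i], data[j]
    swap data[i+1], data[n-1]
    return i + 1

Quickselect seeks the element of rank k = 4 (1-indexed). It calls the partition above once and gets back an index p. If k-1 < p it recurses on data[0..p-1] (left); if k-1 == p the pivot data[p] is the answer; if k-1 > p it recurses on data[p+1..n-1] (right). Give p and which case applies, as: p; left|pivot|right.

7; left

pivot = data[9] = 18; i = -1
j=0: data[0]=19 > 18 → no swap
j=1: data[1]=16 ≤ 18 → i=0, swap data[0],data[1] → 16 19 8 14 22 17 7 6 11 18
j=2: data[2]=8 ≤ 18 → i=1, swap data[1],data[2] → 16 8 19 14 22 17 7 6 11 18
j=3: data[3]=14 ≤ 18 → i=2, swap data[2],data[3] → 16 8 14 19 22 17 7 6 11 18
j=4: data[4]=22 > 18 → no swap
j=5: data[5]=17 ≤ 18 → i=3, swap data[3],data[5] → 16 8 14 17 22 19 7 6 11 18
j=6: data[6]=7 ≤ 18 → i=4, swap data[4],data[6] → 16 8 14 17 7 19 22 6 11 18
j=7: data[7]=6 ≤ 18 → i=5, swap data[5],data[7] → 16 8 14 17 7 6 22 19 11 18
j=8: data[8]=11 ≤ 18 → i=6, swap data[6],data[8] → 16 8 14 17 7 6 11 19 22 18
final swap data[7],data[9] → 16 8 14 17 7 6 11 18 22 19; return 7
p = 7; k-1 = 3 < 7 ⇒ left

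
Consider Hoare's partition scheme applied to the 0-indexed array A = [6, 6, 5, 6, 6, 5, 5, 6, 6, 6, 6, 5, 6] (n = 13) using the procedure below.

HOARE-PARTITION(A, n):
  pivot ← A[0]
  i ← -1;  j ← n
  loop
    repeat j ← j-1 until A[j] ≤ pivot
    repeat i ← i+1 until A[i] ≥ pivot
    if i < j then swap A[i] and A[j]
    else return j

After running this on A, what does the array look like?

pivot = A[0] = 6; i = -1, j = 13
j→12 (A[12]=6≤6), i→0 (A[0]=6≥6); i<j, swap → [6, 6, 5, 6, 6, 5, 5, 6, 6, 6, 6, 5, 6]
j→11 (A[11]=5≤6), i→1 (A[1]=6≥6); i<j, swap → [6, 5, 5, 6, 6, 5, 5, 6, 6, 6, 6, 6, 6]
j→10 (A[10]=6≤6), i→3 (A[3]=6≥6); i<j, swap → [6, 5, 5, 6, 6, 5, 5, 6, 6, 6, 6, 6, 6]
j→9 (A[9]=6≤6), i→4 (A[4]=6≥6); i<j, swap → [6, 5, 5, 6, 6, 5, 5, 6, 6, 6, 6, 6, 6]
j→8 (A[8]=6≤6), i→7 (A[7]=6≥6); i<j, swap → [6, 5, 5, 6, 6, 5, 5, 6, 6, 6, 6, 6, 6]
j→7, i→8; i≥j, return j=7. A = [6, 5, 5, 6, 6, 5, 5, 6, 6, 6, 6, 6, 6]

[6, 5, 5, 6, 6, 5, 5, 6, 6, 6, 6, 6, 6]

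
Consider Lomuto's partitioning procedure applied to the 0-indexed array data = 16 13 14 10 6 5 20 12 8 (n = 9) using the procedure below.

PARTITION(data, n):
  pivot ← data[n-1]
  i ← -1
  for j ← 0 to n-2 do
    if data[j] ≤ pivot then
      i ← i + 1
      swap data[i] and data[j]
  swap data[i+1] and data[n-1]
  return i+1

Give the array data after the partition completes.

6 5 8 10 16 13 20 12 14

pivot=8, i=-1
j=0: 16>8, skip
j=1: 13>8, skip
j=2: 14>8, skip
j=3: 10>8, skip
j=4: 6≤8, i=0, swap(0,4) ⇒ 6 13 14 10 16 5 20 12 8
j=5: 5≤8, i=1, swap(1,5) ⇒ 6 5 14 10 16 13 20 12 8
j=6: 20>8, skip
j=7: 12>8, skip
swap(2,8) ⇒ 6 5 8 10 16 13 20 12 14; return 2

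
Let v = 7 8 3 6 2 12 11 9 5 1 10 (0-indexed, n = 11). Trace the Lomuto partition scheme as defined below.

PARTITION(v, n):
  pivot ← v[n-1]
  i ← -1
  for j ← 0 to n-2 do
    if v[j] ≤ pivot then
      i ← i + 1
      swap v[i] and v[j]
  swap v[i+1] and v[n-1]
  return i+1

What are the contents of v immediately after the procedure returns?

7 8 3 6 2 9 5 1 10 12 11

pivot = v[10] = 10; i = -1
j=0: v[0]=7 ≤ 10 → i=0, swap v[0],v[0] (no change) → 7 8 3 6 2 12 11 9 5 1 10
j=1: v[1]=8 ≤ 10 → i=1, swap v[1],v[1] (no change) → 7 8 3 6 2 12 11 9 5 1 10
j=2: v[2]=3 ≤ 10 → i=2, swap v[2],v[2] (no change) → 7 8 3 6 2 12 11 9 5 1 10
j=3: v[3]=6 ≤ 10 → i=3, swap v[3],v[3] (no change) → 7 8 3 6 2 12 11 9 5 1 10
j=4: v[4]=2 ≤ 10 → i=4, swap v[4],v[4] (no change) → 7 8 3 6 2 12 11 9 5 1 10
j=5: v[5]=12 > 10 → no swap
j=6: v[6]=11 > 10 → no swap
j=7: v[7]=9 ≤ 10 → i=5, swap v[5],v[7] → 7 8 3 6 2 9 11 12 5 1 10
j=8: v[8]=5 ≤ 10 → i=6, swap v[6],v[8] → 7 8 3 6 2 9 5 12 11 1 10
j=9: v[9]=1 ≤ 10 → i=7, swap v[7],v[9] → 7 8 3 6 2 9 5 1 11 12 10
final swap v[8],v[10] → 7 8 3 6 2 9 5 1 10 12 11; return 8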